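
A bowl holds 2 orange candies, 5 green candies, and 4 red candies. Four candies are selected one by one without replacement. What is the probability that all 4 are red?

1/330

P(all red) = 4/11 × 3/10 × 2/9 × 1/8 = 24/7920 = 1/330.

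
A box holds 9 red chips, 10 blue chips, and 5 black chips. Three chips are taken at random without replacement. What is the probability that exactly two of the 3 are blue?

315/1012

One ordering (blue drawn first) has probability 10/24 × 9/23 × 14/22 = 1260/12144 = 105/1012.
There are C(3,2) = 3 such orderings, each equally likely, so P = 3 × 105/1012 = 315/1012.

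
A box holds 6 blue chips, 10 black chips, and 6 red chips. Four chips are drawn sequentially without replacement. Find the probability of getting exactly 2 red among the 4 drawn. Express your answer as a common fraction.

360/1463

One ordering (red drawn first) has probability 6/22 × 5/21 × 16/20 × 15/19 = 7200/175560 = 60/1463.
There are C(4,2) = 6 such orderings, each equally likely, so P = 6 × 60/1463 = 360/1463.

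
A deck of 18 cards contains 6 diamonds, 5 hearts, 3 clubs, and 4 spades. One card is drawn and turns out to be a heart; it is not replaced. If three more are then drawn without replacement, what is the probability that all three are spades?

After the first draw, 4 of the remaining 17 cards are spades.
P = 4/17 × 3/16 × 2/15 = 24/4080 = 1/170.

1/170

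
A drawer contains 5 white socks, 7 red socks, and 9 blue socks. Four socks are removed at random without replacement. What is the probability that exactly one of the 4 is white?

80/171

One ordering (white drawn first) has probability 5/21 × 16/20 × 15/19 × 14/18 = 16800/143640 = 20/171.
There are C(4,1) = 4 such orderings, each equally likely, so P = 4 × 20/171 = 80/171.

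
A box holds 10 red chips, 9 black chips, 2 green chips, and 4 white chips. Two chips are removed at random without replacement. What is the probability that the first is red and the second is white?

Each draw changes the counts, so multiply the conditional probabilities along the sequence:
P = 10/25 × 4/24 = 40/600 = 1/15.

1/15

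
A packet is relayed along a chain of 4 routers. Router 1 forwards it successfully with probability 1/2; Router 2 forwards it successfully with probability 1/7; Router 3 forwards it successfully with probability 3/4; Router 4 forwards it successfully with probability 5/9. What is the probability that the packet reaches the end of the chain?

5/168

The events are sequential, so multiply the conditional probabilities:
P = 1/2 × 1/7 × 3/4 × 5/9 = 15/504 = 5/168.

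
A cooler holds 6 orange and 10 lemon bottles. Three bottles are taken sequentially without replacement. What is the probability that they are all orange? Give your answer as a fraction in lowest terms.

1/28

P(all orange) = 6/16 × 5/15 × 4/14 = 120/3360 = 1/28.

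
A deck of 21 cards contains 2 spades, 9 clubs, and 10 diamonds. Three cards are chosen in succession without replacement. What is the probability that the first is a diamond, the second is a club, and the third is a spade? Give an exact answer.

Chain rule:
P = 10/21 × 9/20 × 2/19 = 180/7980 = 3/133.

3/133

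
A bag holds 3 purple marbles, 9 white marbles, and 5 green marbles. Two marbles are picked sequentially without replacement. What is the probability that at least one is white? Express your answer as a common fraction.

27/34

P(no white) = 8/17 × 7/16 = 56/272 = 7/34.
P(at least one) = 1 − 7/34 = 27/34.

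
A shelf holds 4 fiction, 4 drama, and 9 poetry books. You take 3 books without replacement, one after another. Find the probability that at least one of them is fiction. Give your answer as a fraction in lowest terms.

197/340

P(no fiction) = 13/17 × 12/16 × 11/15 = 1716/4080 = 143/340.
P(at least one) = 1 − 143/340 = 197/340.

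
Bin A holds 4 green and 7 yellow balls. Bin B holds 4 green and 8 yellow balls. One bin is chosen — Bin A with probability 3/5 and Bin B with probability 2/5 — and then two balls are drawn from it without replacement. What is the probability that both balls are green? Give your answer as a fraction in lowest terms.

From Bin A: P(both green) = (4/11)(3/10) = 6/55.
From Bin B: P(both green) = (4/12)(3/11) = 1/11.
Total probability = (3/5)(6/55) + (2/5)(1/11) = 28/275.

28/275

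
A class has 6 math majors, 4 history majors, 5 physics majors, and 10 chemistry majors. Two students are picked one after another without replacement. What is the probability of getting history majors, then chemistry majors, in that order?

Chain rule:
P = 4/25 × 10/24 = 40/600 = 1/15.

1/15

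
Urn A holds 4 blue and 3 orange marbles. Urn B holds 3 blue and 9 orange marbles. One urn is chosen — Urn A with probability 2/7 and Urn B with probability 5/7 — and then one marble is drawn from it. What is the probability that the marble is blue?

67/196

From Urn A: P(blue) = 4/7.
From Urn B: P(blue) = 3/12.
Total probability = (2/7)(4/7) + (5/7)(3/12) = 67/196.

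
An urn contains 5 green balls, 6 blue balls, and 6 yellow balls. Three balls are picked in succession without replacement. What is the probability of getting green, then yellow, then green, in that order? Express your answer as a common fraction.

1/34

Each draw changes the counts, so multiply the conditional probabilities along the sequence:
P = 5/17 × 6/16 × 4/15 = 120/4080 = 1/34.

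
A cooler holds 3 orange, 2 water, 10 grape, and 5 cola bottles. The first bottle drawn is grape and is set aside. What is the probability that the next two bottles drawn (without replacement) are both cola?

10/171

After the first draw, 5 of the remaining 19 bottles are cola.
P = 5/19 × 4/18 = 20/342 = 10/171.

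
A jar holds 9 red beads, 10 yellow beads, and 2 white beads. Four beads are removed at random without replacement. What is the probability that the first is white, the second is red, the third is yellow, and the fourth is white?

Multiply the probability of each draw given the previous ones:
P = 2/21 × 9/20 × 10/19 × 1/18 = 180/143640 = 1/798.

1/798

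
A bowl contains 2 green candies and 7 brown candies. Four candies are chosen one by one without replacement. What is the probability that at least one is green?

P(no green) = 7/9 × 6/8 × 5/7 × 4/6 = 840/3024 = 5/18.
P(at least one) = 1 − 5/18 = 13/18.

13/18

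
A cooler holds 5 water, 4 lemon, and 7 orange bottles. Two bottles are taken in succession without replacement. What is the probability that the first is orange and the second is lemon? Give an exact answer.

7/60

Chain rule:
P = 7/16 × 4/15 = 28/240 = 7/60.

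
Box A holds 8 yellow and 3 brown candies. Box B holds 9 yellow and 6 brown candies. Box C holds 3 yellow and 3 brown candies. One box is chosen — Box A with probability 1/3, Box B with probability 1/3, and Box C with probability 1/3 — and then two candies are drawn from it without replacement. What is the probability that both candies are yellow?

27/77

From Box A: P(both yellow) = (8/11)(7/10) = 28/55.
From Box B: P(both yellow) = (9/15)(8/14) = 12/35.
From Box C: P(both yellow) = (3/6)(2/5) = 1/5.
Total probability = (1/3)(28/55) + (1/3)(12/35) + (1/3)(1/5) = 27/77.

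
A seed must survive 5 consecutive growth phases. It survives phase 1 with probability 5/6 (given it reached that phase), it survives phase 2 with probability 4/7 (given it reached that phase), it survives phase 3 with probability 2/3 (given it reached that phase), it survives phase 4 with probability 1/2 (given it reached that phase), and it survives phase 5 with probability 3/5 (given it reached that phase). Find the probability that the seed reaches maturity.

2/21

Each stage is reached only if all earlier stages succeed, so
P = 5/6 × 4/7 × 2/3 × 1/2 × 3/5 = 120/1260 = 2/21.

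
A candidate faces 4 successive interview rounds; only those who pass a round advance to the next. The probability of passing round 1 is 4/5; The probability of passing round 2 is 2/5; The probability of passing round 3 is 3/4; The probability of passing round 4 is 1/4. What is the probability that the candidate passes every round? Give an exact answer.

3/50

Multiplying along the chain,
P = 4/5 × 2/5 × 3/4 × 1/4 = 24/400 = 3/50.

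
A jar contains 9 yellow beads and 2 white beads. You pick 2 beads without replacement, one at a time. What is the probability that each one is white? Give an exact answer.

1/55

P(all white) = 2/11 × 1/10 = 2/110 = 1/55.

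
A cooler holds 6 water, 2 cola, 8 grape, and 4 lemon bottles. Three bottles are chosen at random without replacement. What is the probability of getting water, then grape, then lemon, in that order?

Each draw changes the counts, so multiply the conditional probabilities along the sequence:
P = 6/20 × 8/19 × 4/18 = 192/6840 = 8/285.

8/285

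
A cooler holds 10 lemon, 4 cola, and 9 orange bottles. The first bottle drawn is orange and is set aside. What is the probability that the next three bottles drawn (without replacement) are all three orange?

After the first draw, 8 of the remaining 22 bottles are orange.
P = 8/22 × 7/21 × 6/20 = 336/9240 = 2/55.

2/55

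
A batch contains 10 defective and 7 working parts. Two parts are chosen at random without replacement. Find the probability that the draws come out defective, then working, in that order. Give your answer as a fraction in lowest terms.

Each draw changes the counts, so multiply the conditional probabilities along the sequence:
P = 10/17 × 7/16 = 70/272 = 35/136.

35/136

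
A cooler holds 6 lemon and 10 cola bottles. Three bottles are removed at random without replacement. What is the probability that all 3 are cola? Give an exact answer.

P(every draw is cola) = 10/16 × 9/15 × 8/14 = 720/3360 = 3/14.

3/14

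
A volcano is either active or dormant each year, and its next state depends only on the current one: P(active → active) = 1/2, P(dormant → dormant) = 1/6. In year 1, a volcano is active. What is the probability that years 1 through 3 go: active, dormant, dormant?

Year 1 is given. For each transition, use the conditional probability from the current state:
P(dormant | active) = 1/2; P(dormant | dormant) = 1/6.
P = 1/2 × 1/6 = 1/12.

1/12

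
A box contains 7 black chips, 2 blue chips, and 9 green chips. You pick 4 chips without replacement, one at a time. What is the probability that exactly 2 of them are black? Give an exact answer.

One ordering (black drawn first) has probability 7/18 × 6/17 × 11/16 × 10/15 = 4620/73440 = 77/1224.
There are C(4,2) = 6 such orderings, each equally likely, so P = 6 × 77/1224 = 77/204.

77/204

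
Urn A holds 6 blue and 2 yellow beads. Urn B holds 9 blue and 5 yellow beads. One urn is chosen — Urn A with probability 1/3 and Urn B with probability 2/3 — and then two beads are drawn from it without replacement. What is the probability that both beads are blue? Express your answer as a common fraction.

From Urn A: P(both blue) = (6/8)(5/7) = 15/28.
From Urn B: P(both blue) = (9/14)(8/13) = 36/91.
Total probability = (1/3)(15/28) + (2/3)(36/91) = 23/52.

23/52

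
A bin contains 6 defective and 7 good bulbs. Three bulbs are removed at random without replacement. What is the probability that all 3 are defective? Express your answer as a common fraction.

10/143

P = 6/13 × 5/12 × 4/11 = 120/1716 = 10/143.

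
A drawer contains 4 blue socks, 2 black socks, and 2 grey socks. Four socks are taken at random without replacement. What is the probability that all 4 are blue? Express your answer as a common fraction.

1/70

P = 4/8 × 3/7 × 2/6 × 1/5 = 24/1680 = 1/70.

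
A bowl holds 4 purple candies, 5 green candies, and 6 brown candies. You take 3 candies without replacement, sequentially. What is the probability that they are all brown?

4/91

P(all brown) = 6/15 × 5/14 × 4/13 = 120/2730 = 4/91.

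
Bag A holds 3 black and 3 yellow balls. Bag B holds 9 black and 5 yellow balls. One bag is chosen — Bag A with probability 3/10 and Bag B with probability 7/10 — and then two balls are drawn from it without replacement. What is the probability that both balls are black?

219/650

From Bag A: P(both black) = (3/6)(2/5) = 1/5.
From Bag B: P(both black) = (9/14)(8/13) = 36/91.
Total probability = (3/10)(1/5) + (7/10)(36/91) = 219/650.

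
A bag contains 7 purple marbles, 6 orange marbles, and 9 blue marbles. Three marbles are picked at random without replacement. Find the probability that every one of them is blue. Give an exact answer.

3/55

P(all blue) = 9/22 × 8/21 × 7/20 = 504/9240 = 3/55.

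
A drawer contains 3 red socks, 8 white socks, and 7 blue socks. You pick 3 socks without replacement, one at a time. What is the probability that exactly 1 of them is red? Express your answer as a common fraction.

105/272

One ordering (red drawn first) has probability 3/18 × 15/17 × 14/16 = 630/4896 = 35/272.
There are C(3,1) = 3 such orderings, each equally likely, so P = 3 × 35/272 = 105/272.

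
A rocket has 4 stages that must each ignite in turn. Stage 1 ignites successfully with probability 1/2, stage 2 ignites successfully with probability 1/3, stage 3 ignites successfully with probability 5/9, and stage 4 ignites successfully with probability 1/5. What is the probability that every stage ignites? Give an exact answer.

Each stage is reached only if all earlier stages succeed, so
P = 1/2 × 1/3 × 5/9 × 1/5 = 5/270 = 1/54.

1/54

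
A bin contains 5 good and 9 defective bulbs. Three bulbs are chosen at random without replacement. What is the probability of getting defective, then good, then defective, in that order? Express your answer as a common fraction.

Chain rule:
P = 9/14 × 5/13 × 8/12 = 360/2184 = 15/91.

15/91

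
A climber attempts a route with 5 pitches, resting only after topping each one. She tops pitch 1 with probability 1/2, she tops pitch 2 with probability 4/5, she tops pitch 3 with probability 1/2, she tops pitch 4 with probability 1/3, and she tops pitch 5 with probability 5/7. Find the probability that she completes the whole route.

Multiplying along the chain,
P = 1/2 × 4/5 × 1/2 × 1/3 × 5/7 = 20/420 = 1/21.

1/21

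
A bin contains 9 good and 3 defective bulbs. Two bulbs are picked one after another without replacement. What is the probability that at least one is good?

21/22

P(no good) = 3/12 × 2/11 = 6/132 = 1/22.
P(at least one) = 1 − 1/22 = 21/22.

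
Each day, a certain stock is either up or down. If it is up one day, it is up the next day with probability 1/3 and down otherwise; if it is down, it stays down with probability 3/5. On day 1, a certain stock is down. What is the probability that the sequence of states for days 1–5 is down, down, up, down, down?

Day 1 is given. For each transition, use the conditional probability from the current state:
P(down | down) = 3/5; P(up | down) = 2/5; P(down | up) = 2/3; P(down | down) = 3/5.
P = 3/5 × 2/5 × 2/3 × 3/5 = 36/375 = 12/125.

12/125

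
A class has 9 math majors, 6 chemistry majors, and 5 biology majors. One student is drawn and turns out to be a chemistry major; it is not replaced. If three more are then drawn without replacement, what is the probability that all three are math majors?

With the first student removed, 9 math majors remain out of 19.
P = 9/19 × 8/18 × 7/17 = 504/5814 = 28/323.

28/323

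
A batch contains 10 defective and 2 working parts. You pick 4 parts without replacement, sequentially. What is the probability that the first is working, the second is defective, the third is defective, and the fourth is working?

Each draw changes the counts, so multiply the conditional probabilities along the sequence:
P = 2/12 × 10/11 × 9/10 × 1/9 = 180/11880 = 1/66.

1/66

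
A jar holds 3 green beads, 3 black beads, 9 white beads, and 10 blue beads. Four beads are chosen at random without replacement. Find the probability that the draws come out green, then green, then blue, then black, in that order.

3/5060

Multiply the probability of each draw given the previous ones:
P = 3/25 × 2/24 × 10/23 × 3/22 = 180/303600 = 3/5060.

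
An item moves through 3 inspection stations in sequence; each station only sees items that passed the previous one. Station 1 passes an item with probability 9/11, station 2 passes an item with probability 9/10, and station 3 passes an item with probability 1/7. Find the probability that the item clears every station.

81/770

The events are sequential, so multiply the conditional probabilities:
P = 9/11 × 9/10 × 1/7 = 81/770.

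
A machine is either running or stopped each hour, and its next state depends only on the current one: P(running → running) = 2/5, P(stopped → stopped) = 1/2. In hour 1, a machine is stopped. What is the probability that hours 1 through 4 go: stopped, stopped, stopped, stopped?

Hour 1 is given. For each transition, use the conditional probability from the current state:
P(stopped | stopped) = 1/2; P(stopped | stopped) = 1/2; P(stopped | stopped) = 1/2.
P = 1/2 × 1/2 × 1/2 = 1/8.

1/8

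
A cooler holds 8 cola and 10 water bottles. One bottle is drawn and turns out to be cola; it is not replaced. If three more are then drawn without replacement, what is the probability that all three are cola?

7/136

With the first bottle removed, 7 cola remain out of 17.
P = 7/17 × 6/16 × 5/15 = 210/4080 = 7/136.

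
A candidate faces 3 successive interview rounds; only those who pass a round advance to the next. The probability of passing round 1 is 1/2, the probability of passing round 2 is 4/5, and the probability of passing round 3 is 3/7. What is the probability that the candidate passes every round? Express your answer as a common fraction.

The events are sequential, so multiply the conditional probabilities:
P = 1/2 × 4/5 × 3/7 = 12/70 = 6/35.

6/35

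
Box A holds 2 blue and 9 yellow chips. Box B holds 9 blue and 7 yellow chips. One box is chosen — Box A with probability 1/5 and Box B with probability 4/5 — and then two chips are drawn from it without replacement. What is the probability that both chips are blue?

From Box A: P(both blue) = (2/11)(1/10) = 1/55.
From Box B: P(both blue) = (9/16)(8/15) = 3/10.
Total probability = (1/5)(1/55) + (4/5)(3/10) = 67/275.

67/275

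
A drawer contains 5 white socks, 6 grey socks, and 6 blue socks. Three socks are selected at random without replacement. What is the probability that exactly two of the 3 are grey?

One ordering (grey drawn first) has probability 6/17 × 5/16 × 11/15 = 330/4080 = 11/136.
There are C(3,2) = 3 such orderings, each equally likely, so P = 3 × 11/136 = 33/136.

33/136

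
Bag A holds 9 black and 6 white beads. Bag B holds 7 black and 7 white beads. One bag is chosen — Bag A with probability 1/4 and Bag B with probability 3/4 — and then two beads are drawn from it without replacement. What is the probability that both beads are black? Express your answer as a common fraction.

From Bag A: P(both black) = (9/15)(8/14) = 12/35.
From Bag B: P(both black) = (7/14)(6/13) = 3/13.
Total probability = (1/4)(12/35) + (3/4)(3/13) = 471/1820.

471/1820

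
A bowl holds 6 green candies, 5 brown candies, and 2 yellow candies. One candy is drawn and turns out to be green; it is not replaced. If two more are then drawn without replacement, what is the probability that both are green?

5/33

With the first candy removed, 5 green remain out of 12.
P = 5/12 × 4/11 = 20/132 = 5/33.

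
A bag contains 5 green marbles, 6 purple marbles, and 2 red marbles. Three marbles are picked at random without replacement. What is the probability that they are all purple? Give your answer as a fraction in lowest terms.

P = 6/13 × 5/12 × 4/11 = 120/1716 = 10/143.

10/143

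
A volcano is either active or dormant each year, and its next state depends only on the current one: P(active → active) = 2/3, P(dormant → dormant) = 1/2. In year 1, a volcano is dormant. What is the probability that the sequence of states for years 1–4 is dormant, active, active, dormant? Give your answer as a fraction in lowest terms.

Year 1 is given. For each transition, use the conditional probability from the current state:
P(active | dormant) = 1/2; P(active | active) = 2/3; P(dormant | active) = 1/3.
P = 1/2 × 2/3 × 1/3 = 2/18 = 1/9.

1/9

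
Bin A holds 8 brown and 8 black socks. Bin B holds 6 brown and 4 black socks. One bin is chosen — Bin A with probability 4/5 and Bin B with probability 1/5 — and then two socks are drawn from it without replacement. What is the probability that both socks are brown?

19/75

From Bin A: P(both brown) = (8/16)(7/15) = 7/30.
From Bin B: P(both brown) = (6/10)(5/9) = 1/3.
Total probability = (4/5)(7/30) + (1/5)(1/3) = 19/75.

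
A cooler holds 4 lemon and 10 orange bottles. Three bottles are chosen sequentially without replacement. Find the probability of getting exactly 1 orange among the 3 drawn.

One ordering (orange drawn first) has probability 10/14 × 4/13 × 3/12 = 120/2184 = 5/91.
There are C(3,1) = 3 such orderings, each equally likely, so P = 3 × 5/91 = 15/91.

15/91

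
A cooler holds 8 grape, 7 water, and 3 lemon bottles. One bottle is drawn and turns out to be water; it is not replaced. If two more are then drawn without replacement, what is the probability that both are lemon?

3/136

With the first bottle removed, 3 lemon remain out of 17.
P = 3/17 × 2/16 = 6/272 = 3/136.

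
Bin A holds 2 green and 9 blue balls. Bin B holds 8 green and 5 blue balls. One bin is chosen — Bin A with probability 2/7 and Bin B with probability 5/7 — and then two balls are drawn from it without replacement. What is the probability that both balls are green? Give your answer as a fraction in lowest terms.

3928/15015

From Bin A: P(both green) = (2/11)(1/10) = 1/55.
From Bin B: P(both green) = (8/13)(7/12) = 14/39.
Total probability = (2/7)(1/55) + (5/7)(14/39) = 3928/15015.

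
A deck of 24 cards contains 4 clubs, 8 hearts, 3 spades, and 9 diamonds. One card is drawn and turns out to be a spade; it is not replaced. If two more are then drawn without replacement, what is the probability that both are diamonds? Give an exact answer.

After the first draw, 9 of the remaining 23 cards are diamonds.
P = 9/23 × 8/22 = 72/506 = 36/253.

36/253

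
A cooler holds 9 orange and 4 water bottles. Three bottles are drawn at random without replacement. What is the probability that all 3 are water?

P(all water) = 4/13 × 3/12 × 2/11 = 24/1716 = 2/143.

2/143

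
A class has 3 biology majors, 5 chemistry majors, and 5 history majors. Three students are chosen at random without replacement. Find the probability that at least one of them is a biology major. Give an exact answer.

83/143

P(no biology majors) = 10/13 × 9/12 × 8/11 = 720/1716 = 60/143.
P(at least one) = 1 − 60/143 = 83/143.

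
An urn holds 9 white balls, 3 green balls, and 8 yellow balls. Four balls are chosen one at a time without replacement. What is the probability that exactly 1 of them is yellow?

One ordering (yellow drawn first) has probability 8/20 × 12/19 × 11/18 × 10/17 = 10560/116280 = 88/969.
There are C(4,1) = 4 such orderings, each equally likely, so P = 4 × 88/969 = 352/969.

352/969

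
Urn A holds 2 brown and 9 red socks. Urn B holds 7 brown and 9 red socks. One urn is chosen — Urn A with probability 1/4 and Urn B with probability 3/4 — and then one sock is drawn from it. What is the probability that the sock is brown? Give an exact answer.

263/704

From Urn A: P(brown) = 2/11.
From Urn B: P(brown) = 7/16.
Total probability = (1/4)(2/11) + (3/4)(7/16) = 263/704.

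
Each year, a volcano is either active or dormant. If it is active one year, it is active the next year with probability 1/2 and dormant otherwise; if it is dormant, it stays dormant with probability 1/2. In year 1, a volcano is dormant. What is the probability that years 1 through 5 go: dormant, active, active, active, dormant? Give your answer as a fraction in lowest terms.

1/16

Year 1 is given. For each transition, use the conditional probability from the current state:
P(active | dormant) = 1/2; P(active | active) = 1/2; P(active | active) = 1/2; P(dormant | active) = 1/2.
P = 1/2 × 1/2 × 1/2 × 1/2 = 1/16.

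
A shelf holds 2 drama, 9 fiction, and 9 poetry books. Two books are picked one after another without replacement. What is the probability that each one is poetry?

18/95

P = 9/20 × 8/19 = 72/380 = 18/95.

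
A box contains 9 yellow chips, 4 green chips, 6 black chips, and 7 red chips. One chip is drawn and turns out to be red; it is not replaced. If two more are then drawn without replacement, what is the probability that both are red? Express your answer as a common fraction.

1/20

After the first draw, 6 of the remaining 25 chips are red.
P = 6/25 × 5/24 = 30/600 = 1/20.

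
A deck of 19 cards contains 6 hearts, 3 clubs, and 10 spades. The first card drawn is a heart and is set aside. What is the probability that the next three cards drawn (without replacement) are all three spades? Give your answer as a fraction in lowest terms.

5/34

After the first draw, 10 of the remaining 18 cards are spades.
P = 10/18 × 9/17 × 8/16 = 720/4896 = 5/34.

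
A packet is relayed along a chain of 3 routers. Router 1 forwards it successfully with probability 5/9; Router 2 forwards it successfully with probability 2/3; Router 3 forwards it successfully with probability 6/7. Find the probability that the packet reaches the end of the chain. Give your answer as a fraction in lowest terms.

20/63

Each stage is reached only if all earlier stages succeed, so
P = 5/9 × 2/3 × 6/7 = 60/189 = 20/63.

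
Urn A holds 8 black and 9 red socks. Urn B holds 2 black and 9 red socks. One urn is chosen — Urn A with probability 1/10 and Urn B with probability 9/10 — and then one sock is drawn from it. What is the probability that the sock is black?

197/935

From Urn A: P(black) = 8/17.
From Urn B: P(black) = 2/11.
Total probability = (1/10)(8/17) + (9/10)(2/11) = 197/935.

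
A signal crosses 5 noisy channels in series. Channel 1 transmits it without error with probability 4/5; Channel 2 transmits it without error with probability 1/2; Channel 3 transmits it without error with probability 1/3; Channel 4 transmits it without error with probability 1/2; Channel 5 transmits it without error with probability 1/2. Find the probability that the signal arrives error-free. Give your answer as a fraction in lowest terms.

Each stage is reached only if all earlier stages succeed, so
P = 4/5 × 1/2 × 1/3 × 1/2 × 1/2 = 4/120 = 1/30.

1/30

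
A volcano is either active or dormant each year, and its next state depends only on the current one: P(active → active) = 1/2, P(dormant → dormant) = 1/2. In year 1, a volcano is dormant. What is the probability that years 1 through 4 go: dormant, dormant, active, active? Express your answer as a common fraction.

1/8

Year 1 is given. For each transition, use the conditional probability from the current state:
P(dormant | dormant) = 1/2; P(active | dormant) = 1/2; P(active | active) = 1/2.
P = 1/2 × 1/2 × 1/2 = 1/8.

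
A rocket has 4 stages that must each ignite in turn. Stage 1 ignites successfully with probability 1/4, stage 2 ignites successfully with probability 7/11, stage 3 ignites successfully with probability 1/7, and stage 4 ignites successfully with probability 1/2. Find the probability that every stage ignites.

Multiplying along the chain,
P = 1/4 × 7/11 × 1/7 × 1/2 = 7/616 = 1/88.

1/88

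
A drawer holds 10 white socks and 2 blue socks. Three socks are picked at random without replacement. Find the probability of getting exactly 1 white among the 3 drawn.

1/22

One ordering (white drawn first) has probability 10/12 × 2/11 × 1/10 = 20/1320 = 1/66.
There are C(3,1) = 3 such orderings, each equally likely, so P = 3 × 1/66 = 1/22.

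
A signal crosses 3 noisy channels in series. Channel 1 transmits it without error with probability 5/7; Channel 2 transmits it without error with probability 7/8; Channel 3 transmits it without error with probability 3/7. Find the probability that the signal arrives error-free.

Multiplying along the chain,
P = 5/7 × 7/8 × 3/7 = 105/392 = 15/56.

15/56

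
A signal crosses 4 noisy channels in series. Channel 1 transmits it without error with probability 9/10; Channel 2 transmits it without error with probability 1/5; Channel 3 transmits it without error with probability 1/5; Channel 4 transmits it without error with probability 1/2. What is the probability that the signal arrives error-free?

Each stage is reached only if all earlier stages succeed, so
P = 9/10 × 1/5 × 1/5 × 1/2 = 9/500.

9/500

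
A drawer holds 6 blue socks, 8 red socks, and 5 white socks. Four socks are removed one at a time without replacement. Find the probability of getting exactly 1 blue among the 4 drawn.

143/323

One ordering (blue drawn first) has probability 6/19 × 13/18 × 12/17 × 11/16 = 10296/93024 = 143/1292.
There are C(4,1) = 4 such orderings, each equally likely, so P = 4 × 143/1292 = 143/323.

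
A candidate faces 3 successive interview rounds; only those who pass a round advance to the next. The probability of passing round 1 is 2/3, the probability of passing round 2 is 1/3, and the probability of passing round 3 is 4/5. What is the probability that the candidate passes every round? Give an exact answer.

Each stage is reached only if all earlier stages succeed, so
P = 2/3 × 1/3 × 4/5 = 8/45.

8/45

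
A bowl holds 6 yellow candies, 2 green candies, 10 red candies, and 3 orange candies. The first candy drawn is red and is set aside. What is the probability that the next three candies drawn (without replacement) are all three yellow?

1/57

After the first draw, 6 of the remaining 20 candies are yellow.
P = 6/20 × 5/19 × 4/18 = 120/6840 = 1/57.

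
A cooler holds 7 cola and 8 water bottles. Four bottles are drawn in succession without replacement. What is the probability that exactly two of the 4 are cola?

28/65

One ordering (cola drawn first) has probability 7/15 × 6/14 × 8/13 × 7/12 = 2352/32760 = 14/195.
There are C(4,2) = 6 such orderings, each equally likely, so P = 6 × 14/195 = 28/65.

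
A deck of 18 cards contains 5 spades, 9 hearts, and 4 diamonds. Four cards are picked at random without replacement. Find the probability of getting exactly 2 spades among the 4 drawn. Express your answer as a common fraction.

13/51

One ordering (spades drawn first) has probability 5/18 × 4/17 × 13/16 × 12/15 = 3120/73440 = 13/306.
There are C(4,2) = 6 such orderings, each equally likely, so P = 6 × 13/306 = 13/51.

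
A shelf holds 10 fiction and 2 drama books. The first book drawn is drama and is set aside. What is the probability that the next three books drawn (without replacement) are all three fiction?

With the first book removed, 10 fiction remain out of 11.
P = 10/11 × 9/10 × 8/9 = 720/990 = 8/11.

8/11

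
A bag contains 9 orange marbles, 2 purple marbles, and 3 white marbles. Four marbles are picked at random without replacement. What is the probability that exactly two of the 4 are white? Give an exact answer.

15/91

One ordering (white drawn first) has probability 3/14 × 2/13 × 11/12 × 10/11 = 660/24024 = 5/182.
There are C(4,2) = 6 such orderings, each equally likely, so P = 6 × 5/182 = 15/91.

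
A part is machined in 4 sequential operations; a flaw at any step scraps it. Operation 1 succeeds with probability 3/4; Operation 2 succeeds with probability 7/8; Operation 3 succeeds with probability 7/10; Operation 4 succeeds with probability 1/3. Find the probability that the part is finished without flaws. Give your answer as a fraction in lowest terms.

Each stage is reached only if all earlier stages succeed, so
P = 3/4 × 7/8 × 7/10 × 1/3 = 147/960 = 49/320.

49/320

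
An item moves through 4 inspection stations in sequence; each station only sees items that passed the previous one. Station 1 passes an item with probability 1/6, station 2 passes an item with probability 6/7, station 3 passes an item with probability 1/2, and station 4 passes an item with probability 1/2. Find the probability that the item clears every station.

Each stage is reached only if all earlier stages succeed, so
P = 1/6 × 6/7 × 1/2 × 1/2 = 6/168 = 1/28.

1/28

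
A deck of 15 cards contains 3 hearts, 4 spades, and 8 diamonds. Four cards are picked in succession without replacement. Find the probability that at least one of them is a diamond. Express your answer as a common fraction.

P(no diamonds) = 7/15 × 6/14 × 5/13 × 4/12 = 840/32760 = 1/39.
P(at least one) = 1 − 1/39 = 38/39.

38/39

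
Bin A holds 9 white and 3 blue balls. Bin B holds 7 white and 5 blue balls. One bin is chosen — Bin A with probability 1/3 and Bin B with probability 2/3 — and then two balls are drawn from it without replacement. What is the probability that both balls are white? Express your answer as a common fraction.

From Bin A: P(both white) = (9/12)(8/11) = 6/11.
From Bin B: P(both white) = (7/12)(6/11) = 7/22.
Total probability = (1/3)(6/11) + (2/3)(7/22) = 13/33.

13/33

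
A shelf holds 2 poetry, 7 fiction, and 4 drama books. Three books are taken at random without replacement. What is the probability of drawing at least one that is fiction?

P(no fiction) = 6/13 × 5/12 × 4/11 = 120/1716 = 10/143.
P(at least one) = 1 − 10/143 = 133/143.

133/143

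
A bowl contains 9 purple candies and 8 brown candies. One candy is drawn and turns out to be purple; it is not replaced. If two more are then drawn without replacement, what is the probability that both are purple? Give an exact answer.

7/30

With the first candy removed, 8 purple remain out of 16.
P = 8/16 × 7/15 = 56/240 = 7/30.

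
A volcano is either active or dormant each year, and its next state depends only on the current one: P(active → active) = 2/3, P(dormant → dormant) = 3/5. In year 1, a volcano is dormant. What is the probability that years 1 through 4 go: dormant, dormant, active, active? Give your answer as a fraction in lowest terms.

4/25

Year 1 is given. For each transition, use the conditional probability from the current state:
P(dormant | dormant) = 3/5; P(active | dormant) = 2/5; P(active | active) = 2/3.
P = 3/5 × 2/5 × 2/3 = 12/75 = 4/25.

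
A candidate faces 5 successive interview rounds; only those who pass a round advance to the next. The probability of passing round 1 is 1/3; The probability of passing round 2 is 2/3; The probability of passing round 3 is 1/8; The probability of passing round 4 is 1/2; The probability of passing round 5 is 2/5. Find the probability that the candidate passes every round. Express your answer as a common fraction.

1/180

The events are sequential, so multiply the conditional probabilities:
P = 1/3 × 2/3 × 1/8 × 1/2 × 2/5 = 4/720 = 1/180.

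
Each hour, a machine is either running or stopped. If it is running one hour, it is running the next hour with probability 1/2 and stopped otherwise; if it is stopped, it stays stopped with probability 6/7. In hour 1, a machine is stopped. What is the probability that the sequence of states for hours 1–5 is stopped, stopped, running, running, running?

3/98

Hour 1 is given. For each transition, use the conditional probability from the current state:
P(stopped | stopped) = 6/7; P(running | stopped) = 1/7; P(running | running) = 1/2; P(running | running) = 1/2.
P = 6/7 × 1/7 × 1/2 × 1/2 = 6/196 = 3/98.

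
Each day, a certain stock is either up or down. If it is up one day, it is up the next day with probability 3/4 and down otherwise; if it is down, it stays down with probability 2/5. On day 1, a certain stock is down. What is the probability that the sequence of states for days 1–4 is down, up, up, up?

Day 1 is given. For each transition, use the conditional probability from the current state:
P(up | down) = 3/5; P(up | up) = 3/4; P(up | up) = 3/4.
P = 3/5 × 3/4 × 3/4 = 27/80.

27/80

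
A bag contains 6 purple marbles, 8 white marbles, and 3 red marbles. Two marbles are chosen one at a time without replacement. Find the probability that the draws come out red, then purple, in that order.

Multiply the probability of each draw given the previous ones:
P = 3/17 × 6/16 = 18/272 = 9/136.

9/136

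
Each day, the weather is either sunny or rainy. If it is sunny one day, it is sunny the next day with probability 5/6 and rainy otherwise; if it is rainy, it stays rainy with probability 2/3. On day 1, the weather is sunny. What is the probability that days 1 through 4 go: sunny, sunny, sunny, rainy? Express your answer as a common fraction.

Day 1 is given. For each transition, use the conditional probability from the current state:
P(sunny | sunny) = 5/6; P(sunny | sunny) = 5/6; P(rainy | sunny) = 1/6.
P = 5/6 × 5/6 × 1/6 = 25/216.

25/216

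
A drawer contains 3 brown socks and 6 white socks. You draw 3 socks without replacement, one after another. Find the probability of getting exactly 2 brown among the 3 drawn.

One ordering (brown drawn first) has probability 3/9 × 2/8 × 6/7 = 36/504 = 1/14.
There are C(3,2) = 3 such orderings, each equally likely, so P = 3 × 1/14 = 3/14.

3/14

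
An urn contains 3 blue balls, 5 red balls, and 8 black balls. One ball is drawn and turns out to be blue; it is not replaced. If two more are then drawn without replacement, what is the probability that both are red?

After the first draw, 5 of the remaining 15 balls are red.
P = 5/15 × 4/14 = 20/210 = 2/21.

2/21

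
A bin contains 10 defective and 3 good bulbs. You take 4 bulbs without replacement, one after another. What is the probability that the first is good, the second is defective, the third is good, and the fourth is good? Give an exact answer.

1/286

Multiply the probability of each draw given the previous ones:
P = 3/13 × 10/12 × 2/11 × 1/10 = 60/17160 = 1/286.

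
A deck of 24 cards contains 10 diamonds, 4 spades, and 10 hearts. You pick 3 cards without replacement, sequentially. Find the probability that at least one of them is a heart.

P(no hearts) = 14/24 × 13/23 × 12/22 = 2184/12144 = 91/506.
P(at least one) = 1 − 91/506 = 415/506.

415/506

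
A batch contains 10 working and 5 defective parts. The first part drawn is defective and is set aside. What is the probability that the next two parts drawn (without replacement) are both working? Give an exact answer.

With the first part removed, 10 working remain out of 14.
P = 10/14 × 9/13 = 90/182 = 45/91.

45/91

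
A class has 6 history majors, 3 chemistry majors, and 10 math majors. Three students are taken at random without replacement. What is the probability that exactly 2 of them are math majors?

135/323

One ordering (math majors drawn first) has probability 10/19 × 9/18 × 9/17 = 810/5814 = 45/323.
There are C(3,2) = 3 such orderings, each equally likely, so P = 3 × 45/323 = 135/323.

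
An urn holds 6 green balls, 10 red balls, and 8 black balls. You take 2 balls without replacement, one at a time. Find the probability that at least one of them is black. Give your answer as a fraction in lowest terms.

13/23

P(no black) = 16/24 × 15/23 = 240/552 = 10/23.
P(at least one) = 1 − 10/23 = 13/23.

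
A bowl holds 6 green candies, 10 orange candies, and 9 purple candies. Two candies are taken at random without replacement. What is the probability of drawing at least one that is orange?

13/20

P(no orange) = 15/25 × 14/24 = 210/600 = 7/20.
P(at least one) = 1 − 7/20 = 13/20.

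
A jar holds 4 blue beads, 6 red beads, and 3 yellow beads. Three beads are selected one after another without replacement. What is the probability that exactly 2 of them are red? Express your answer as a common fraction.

105/286

One ordering (red drawn first) has probability 6/13 × 5/12 × 7/11 = 210/1716 = 35/286.
There are C(3,2) = 3 such orderings, each equally likely, so P = 3 × 35/286 = 105/286.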